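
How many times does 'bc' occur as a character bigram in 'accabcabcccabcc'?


Scanning 'accabcabcccabcc' for bigram 'bc':
  Position 0: 'ac' -> no
  Position 1: 'cc' -> no
  Position 2: 'ca' -> no
  Position 3: 'ab' -> no
  Position 4: 'bc' -> MATCH
  Position 5: 'ca' -> no
  Position 6: 'ab' -> no
  Position 7: 'bc' -> MATCH
  Position 8: 'cc' -> no
  Position 9: 'cc' -> no
  Position 10: 'ca' -> no
  Position 11: 'ab' -> no
  Position 12: 'bc' -> MATCH
  Position 13: 'cc' -> no
Total matches: 3

3


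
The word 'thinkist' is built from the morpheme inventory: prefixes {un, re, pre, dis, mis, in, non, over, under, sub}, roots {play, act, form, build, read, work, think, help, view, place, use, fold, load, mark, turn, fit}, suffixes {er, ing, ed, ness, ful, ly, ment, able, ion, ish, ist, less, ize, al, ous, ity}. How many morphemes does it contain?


Segmenting 'thinkist' against the inventory:
  'think' -> root (morpheme 1)
  'ist' -> suffix (morpheme 2)
Total morphemes: 2

2


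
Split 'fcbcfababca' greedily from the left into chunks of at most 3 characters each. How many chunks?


'fcbcfababca' has 11 characters.
Chunking with max size 3:
  Chunk 1: 'fcb' (positions 0-2)
  Chunk 2: 'cfa' (positions 3-5)
  Chunk 3: 'bab' (positions 6-8)
  Chunk 4: 'ca' (positions 9-10)
Total chunks: ceil(11 / 3) = 4

4


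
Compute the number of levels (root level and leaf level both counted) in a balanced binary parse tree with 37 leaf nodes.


In a balanced binary tree with n leaves the deepest leaf is ceil(log2(n)) edges below the root,
so counting node levels inclusive of root and leaves gives ceil(log2(n)) + 1 levels.
log2(37) = 5.2095
ceil(5.2095) = 6
levels = 6 + 1 = 7

7


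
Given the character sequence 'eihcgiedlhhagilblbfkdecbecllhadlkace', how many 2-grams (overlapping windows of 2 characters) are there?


String 'eihcgiedlhhagilblbfkdecbecllhadlkace' has length L = 36.
Number of overlapping n-grams = L - n + 1
Substituting: 36 - 2 + 1 = 35

35


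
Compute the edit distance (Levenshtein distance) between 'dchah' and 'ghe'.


Building DP table for s1='dchah' (len 5) and s2='ghe' (len 3):
       g  h  e
    0  1  2  3
  d 1  1  2  3
  c 2  2  2  3
  h 3  3  2  3
  a 4  4  3  3
  h 5  5  4  4
Edit distance = dp[5][3] = 4

4


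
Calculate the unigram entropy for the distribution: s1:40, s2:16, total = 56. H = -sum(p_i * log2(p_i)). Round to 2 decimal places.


Computing entropy H = -sum(p_i * log2(p_i)):
  s1: p = 40/56 = 0.7143, -p*log2(p) = 0.3467
  s2: p = 16/56 = 0.2857, -p*log2(p) = 0.5164
H = sum of terms = 0.8631
Rounded to 2 decimals: 0.86

0.86


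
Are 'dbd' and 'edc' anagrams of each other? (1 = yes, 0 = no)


Sort characters of 'dbd': 'bdd'
Sort characters of 'edc': 'cde'
Sorted forms differ -> they are NOT anagrams
Result: 0

0


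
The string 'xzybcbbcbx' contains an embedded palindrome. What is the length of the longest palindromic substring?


Scanning 'xzybcbbcbx' for palindromic substrings.
Substring at positions 3-8: 'bcbbcb'.
Check: reverse('bcbbcb') = 'bcbbcb' -> palindrome confirmed.
Neighbouring characters ('y' / 'x') break symmetry, so it cannot extend further.
No longer palindromic substring exists; longest length = 6

6


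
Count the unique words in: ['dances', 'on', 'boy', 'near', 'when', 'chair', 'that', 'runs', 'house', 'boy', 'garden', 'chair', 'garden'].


Listing all tokens and tracking unique types:
  Token 1: 'dances' -> NEW (unique so far: 1)
  Token 2: 'on' -> NEW (unique so far: 2)
  Token 3: 'boy' -> NEW (unique so far: 3)
  Token 4: 'near' -> NEW (unique so far: 4)
  Token 5: 'when' -> NEW (unique so far: 5)
  Token 6: 'chair' -> NEW (unique so far: 6)
  Token 7: 'that' -> NEW (unique so far: 7)
  Token 8: 'runs' -> NEW (unique so far: 8)
  Token 9: 'house' -> NEW (unique so far: 9)
  Token 10: 'boy' -> duplicate (unique so far: 9)
  Token 11: 'garden' -> NEW (unique so far: 10)
  Token 12: 'chair' -> duplicate (unique so far: 10)
  Token 13: 'garden' -> duplicate (unique so far: 10)
Unique types: ('boy', 'chair', 'dances', 'garden', 'house', 'near', 'on', 'runs', 'that', 'when')
Vocabulary size: 10

10


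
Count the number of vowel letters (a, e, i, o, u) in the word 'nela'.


Scanning each character of 'nela':
  Position 1: 'n' -> consonant (running count: 0)
  Position 2: 'e' -> vowel (running count: 1)
  Position 3: 'l' -> consonant (running count: 1)
  Position 4: 'a' -> vowel (running count: 2)
Total vowels: 2

2


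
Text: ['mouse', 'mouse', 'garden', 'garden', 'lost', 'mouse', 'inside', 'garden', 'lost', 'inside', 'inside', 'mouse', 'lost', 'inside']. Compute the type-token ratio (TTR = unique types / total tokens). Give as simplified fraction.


Tokens: 14
Unique types: ('garden', 'inside', 'lost', 'mouse') = 4
TTR = 4/14
Simplify: divide both by 2 -> 2/7
TTR = 2/7

2/7


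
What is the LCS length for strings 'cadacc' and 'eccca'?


DP table for LCS of 'cadacc' and 'eccca':
       e  c  c  c  a
    0  0  0  0  0  0
  c 0  0  1  1  1  1
  a 0  0  1  1  1  2
  d 0  0  1  1  1  2
  a 0  0  1  1  1  2
  c 0  0  1  2  2  2
  c 0  0  1  2  3  3
LCS: 'ccc'
LCS length = 3

3


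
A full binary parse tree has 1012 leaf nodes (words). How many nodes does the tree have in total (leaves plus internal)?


Leaf nodes (terminals): 1012
Internal nodes = n - 1 = 1012 - 1 = 1011
Total = leaves + internal = 1012 + 1011 = 2023

2023


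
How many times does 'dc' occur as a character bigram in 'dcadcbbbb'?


Scanning 'dcadcbbbb' for bigram 'dc':
  Position 0: 'dc' -> MATCH
  Position 1: 'ca' -> no
  Position 2: 'ad' -> no
  Position 3: 'dc' -> MATCH
  Position 4: 'cb' -> no
  Position 5: 'bb' -> no
  Position 6: 'bb' -> no
  Position 7: 'bb' -> no
Total matches: 2

2


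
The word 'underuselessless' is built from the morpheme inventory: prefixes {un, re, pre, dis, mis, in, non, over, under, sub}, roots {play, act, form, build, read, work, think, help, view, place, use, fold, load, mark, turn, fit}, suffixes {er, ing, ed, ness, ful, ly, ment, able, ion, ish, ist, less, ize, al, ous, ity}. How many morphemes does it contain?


Segmenting 'underuselessless' against the inventory:
  'under' -> prefix (morpheme 1)
  'use' -> root (morpheme 2)
  'less' -> suffix (morpheme 3)
  'less' -> suffix (morpheme 4)
Total morphemes: 4

4


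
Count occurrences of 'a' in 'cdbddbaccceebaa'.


Scanning 'cdbddbaccceebaa' for 'a':
  Position 6: 'a' -> MATCH (count: 1)
  Position 13: 'a' -> MATCH (count: 2)
  Position 14: 'a' -> MATCH (count: 3)
Total occurrences of 'a': 3

3


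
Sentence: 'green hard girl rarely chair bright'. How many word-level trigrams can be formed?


Word trigrams from [6] words:
  Trigram 1: (green hard girl)
  Trigram 2: (hard girl rarely)
  Trigram 3: (girl rarely chair)
  Trigram 4: (rarely chair bright)
Total word trigrams: 6 - 2 = 4

4


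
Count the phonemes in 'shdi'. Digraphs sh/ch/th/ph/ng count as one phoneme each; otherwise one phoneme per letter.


Parsing 'shdi' greedily, digraphs first:
  'sh' -> digraph (1 consonant phoneme) (phonemes so far: 1)
  'd' -> consonant phoneme (phonemes so far: 2)
  'i' -> vowel phoneme (phonemes so far: 3)
Total phonemes: 3

3


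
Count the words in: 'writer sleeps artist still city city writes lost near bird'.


Counting words by splitting on spaces:
  Word 1: 'writer'
  Word 2: 'sleeps'
  Word 3: 'artist'
  Word 4: 'still'
  Word 5: 'city'
  Word 6: 'city'
  Word 7: 'writes'
  Word 8: 'lost'
  Word 9: 'near'
  Word 10: 'bird'
Total words: 10

10


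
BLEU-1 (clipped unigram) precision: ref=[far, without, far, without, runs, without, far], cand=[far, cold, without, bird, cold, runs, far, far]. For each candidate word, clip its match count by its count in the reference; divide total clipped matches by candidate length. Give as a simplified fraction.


Reference word counts: {'far': 3, 'runs': 1, 'without': 3}
Checking each candidate word (with clipping):
  'far' -> in reference (ref count 3, used 1/3) -> match (matches: 1)
  'cold' -> not in reference -> no match (matches: 1)
  'without' -> in reference (ref count 3, used 1/3) -> match (matches: 2)
  'bird' -> not in reference -> no match (matches: 2)
  'cold' -> not in reference -> no match (matches: 2)
  'runs' -> in reference (ref count 1, used 1/1) -> match (matches: 3)
  'far' -> in reference (ref count 3, used 2/3) -> match (matches: 4)
  'far' -> in reference (ref count 3, used 3/3) -> match (matches: 5)
Clipped matches: 5, Candidate length: 8
Precision = 5/8

5/8


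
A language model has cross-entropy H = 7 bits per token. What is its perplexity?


Perplexity formula: PP = 2^H
H = 7
PP = 2^7
Steps: 2^1 = 2, 2^2 = 4, 2^3 = 8, 2^4 = 16, 2^5 = 32, 2^6 = 64, 2^7 = 128
PP = 128

128


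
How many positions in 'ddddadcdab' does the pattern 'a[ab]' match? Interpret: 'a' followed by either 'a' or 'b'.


Pattern: a[ab] means 'a' followed by either 'a' or 'b'.
Scanning 'ddddadcdab' position-by-position:
  Pos 0: window 'dd' -> no
  Pos 1: window 'dd' -> no
  Pos 2: window 'dd' -> no
  Pos 3: window 'da' -> no
  Pos 4: window 'ad' -> no
  Pos 5: window 'dc' -> no
  Pos 6: window 'cd' -> no
  Pos 7: window 'da' -> no
  Pos 8: window 'ab' -> MATCH
  Pos 9: window 'b' -> no
Total matches: 1

1


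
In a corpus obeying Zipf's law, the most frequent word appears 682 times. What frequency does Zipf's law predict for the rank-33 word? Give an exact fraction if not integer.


Zipf's law: freq(rank) = f1 / rank
f1 = 682, rank = 33
freq = 682 / 33
GCD(682, 33) = 11
Simplified: 62/3

62/3


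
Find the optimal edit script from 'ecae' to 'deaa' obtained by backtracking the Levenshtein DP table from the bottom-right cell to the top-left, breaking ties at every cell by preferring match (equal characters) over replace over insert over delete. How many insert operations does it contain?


Edit distance = 3. Backtracking from cell (4, 4) with preference match > replace > insert > delete,
then listing the resulting alignment 'ecae' -> 'deaa' left to right:
  Step 1: replace e->d
  Step 2: replace c->e
  Step 3: keep 'a'
  Step 4: replace e->a
Total insertions: 0

0


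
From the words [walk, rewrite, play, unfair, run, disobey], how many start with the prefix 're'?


Checking each word for prefix 're':
  'walk' -> no (count: 0)
  'rewrite' -> YES, starts with 're' (count: 1)
  'play' -> no (count: 1)
  'unfair' -> no (count: 1)
  'run' -> no (count: 1)
  'disobey' -> no (count: 1)
Total with prefix 're': 1

1


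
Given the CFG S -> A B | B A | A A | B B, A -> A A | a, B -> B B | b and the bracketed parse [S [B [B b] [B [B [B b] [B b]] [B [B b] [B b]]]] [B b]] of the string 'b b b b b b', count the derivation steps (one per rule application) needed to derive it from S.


Every bracketed nonterminal node [X ...] in the tree is produced by exactly one rule application.
Reading the tree off as a leftmost derivation:
  Step 1: S  =>  B B   (applied S -> B B)
  Step 2: B B  =>  B B B   (applied B -> B B)
  Step 3: B B B  =>  b B B   (applied B -> b)
  Step 4: b B B  =>  b B B B   (applied B -> B B)
  Step 5: b B B B  =>  b B B B B   (applied B -> B B)
  Step 6: b B B B B  =>  b b B B B   (applied B -> b)
  Step 7: b b B B B  =>  b b b B B   (applied B -> b)
  Step 8: b b b B B  =>  b b b B B B   (applied B -> B B)
  Step 9: b b b B B B  =>  b b b b B B   (applied B -> b)
  Step 10: b b b b B B  =>  b b b b b B   (applied B -> b)
  Step 11: b b b b b B  =>  b b b b b b   (applied B -> b)
Final yield: b b b b b b
Total rewrite steps: 11

11


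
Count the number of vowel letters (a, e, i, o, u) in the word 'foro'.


Scanning each character of 'foro':
  Position 1: 'f' -> consonant (running count: 0)
  Position 2: 'o' -> vowel (running count: 1)
  Position 3: 'r' -> consonant (running count: 1)
  Position 4: 'o' -> vowel (running count: 2)
Total vowels: 2

2


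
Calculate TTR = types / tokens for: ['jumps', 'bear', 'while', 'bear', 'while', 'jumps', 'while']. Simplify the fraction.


Tokens: 7
Unique types: ('bear', 'jumps', 'while') = 3
TTR = 3/7
Already in lowest terms.

3/7


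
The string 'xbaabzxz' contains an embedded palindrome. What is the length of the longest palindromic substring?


Scanning 'xbaabzxz' for palindromic substrings.
Substring at positions 1-4: 'baab'.
Check: reverse('baab') = 'baab' -> palindrome confirmed.
Neighbouring characters ('x' / 'z') break symmetry, so it cannot extend further.
No longer palindromic substring exists; longest length = 4

4


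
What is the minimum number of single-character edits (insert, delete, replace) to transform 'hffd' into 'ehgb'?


Building DP table for s1='hffd' (len 4) and s2='ehgb' (len 4):
       e  h  g  b
    0  1  2  3  4
  h 1  1  1  2  3
  f 2  2  2  2  3
  f 3  3  3  3  3
  d 4  4  4  4  4
Edit distance = dp[4][4] = 4

4


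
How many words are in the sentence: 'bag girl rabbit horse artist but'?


Counting words by splitting on spaces:
  Word 1: 'bag'
  Word 2: 'girl'
  Word 3: 'rabbit'
  Word 4: 'horse'
  Word 5: 'artist'
  Word 6: 'but'
Total words: 6

6


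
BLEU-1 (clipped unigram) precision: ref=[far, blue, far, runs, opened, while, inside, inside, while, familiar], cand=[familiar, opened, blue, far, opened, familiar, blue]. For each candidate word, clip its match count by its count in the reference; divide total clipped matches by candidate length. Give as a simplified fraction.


Reference word counts: {'blue': 1, 'familiar': 1, 'far': 2, 'inside': 2, 'opened': 1, 'runs': 1, 'while': 2}
Checking each candidate word (with clipping):
  'familiar' -> in reference (ref count 1, used 1/1) -> match (matches: 1)
  'opened' -> in reference (ref count 1, used 1/1) -> match (matches: 2)
  'blue' -> in reference (ref count 1, used 1/1) -> match (matches: 3)
  'far' -> in reference (ref count 2, used 1/2) -> match (matches: 4)
  'opened' -> ref count 1 already used up (1/1) -> clipped, no match (matches: 4)
  'familiar' -> ref count 1 already used up (1/1) -> clipped, no match (matches: 4)
  'blue' -> ref count 1 already used up (1/1) -> clipped, no match (matches: 4)
Clipped matches: 4, Candidate length: 7
Precision = 4/7

4/7


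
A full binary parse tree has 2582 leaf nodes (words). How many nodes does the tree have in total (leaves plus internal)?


Leaf nodes (terminals): 2582
Internal nodes = n - 1 = 2582 - 1 = 2581
Total = leaves + internal = 2582 + 2581 = 5163

5163


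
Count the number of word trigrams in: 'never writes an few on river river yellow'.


Word trigrams from [8] words:
  Trigram 1: (never writes an)
  Trigram 2: (writes an few)
  Trigram 3: (an few on)
  Trigram 4: (few on river)
  Trigram 5: (on river river)
  Trigram 6: (river river yellow)
Total word trigrams: 8 - 2 = 6

6


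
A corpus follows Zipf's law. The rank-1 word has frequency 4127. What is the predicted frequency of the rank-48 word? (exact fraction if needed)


Zipf's law: freq(rank) = f1 / rank
f1 = 4127, rank = 48
freq = 4127 / 48
GCD(4127, 48) = 1
Simplified: 4127/48

4127/48


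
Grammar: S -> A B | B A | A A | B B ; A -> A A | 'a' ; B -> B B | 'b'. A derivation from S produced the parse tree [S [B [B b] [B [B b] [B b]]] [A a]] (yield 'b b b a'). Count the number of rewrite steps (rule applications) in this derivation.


Every bracketed nonterminal node [X ...] in the tree is produced by exactly one rule application.
Reading the tree off as a leftmost derivation:
  Step 1: S  =>  B A   (applied S -> B A)
  Step 2: B A  =>  B B A   (applied B -> B B)
  Step 3: B B A  =>  b B A   (applied B -> b)
  Step 4: b B A  =>  b B B A   (applied B -> B B)
  Step 5: b B B A  =>  b b B A   (applied B -> b)
  Step 6: b b B A  =>  b b b A   (applied B -> b)
  Step 7: b b b A  =>  b b b a   (applied A -> a)
Final yield: b b b a
Total rewrite steps: 7

7


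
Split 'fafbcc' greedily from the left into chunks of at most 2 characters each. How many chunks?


'fafbcc' has 6 characters.
Chunking with max size 2:
  Chunk 1: 'fa' (positions 0-1)
  Chunk 2: 'fb' (positions 2-3)
  Chunk 3: 'cc' (positions 4-5)
Total chunks: ceil(6 / 2) = 3

3


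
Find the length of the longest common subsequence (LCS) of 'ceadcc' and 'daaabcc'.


DP table for LCS of 'ceadcc' and 'daaabcc':
       d  a  a  a  b  c  c
    0  0  0  0  0  0  0  0
  c 0  0  0  0  0  0  1  1
  e 0  0  0  0  0  0  1  1
  a 0  0  1  1  1  1  1  1
  d 0  1  1  1  1  1  1  1
  c 0  1  1  1  1  1  2  2
  c 0  1  1  1  1  1  2  3
LCS: 'acc'
LCS length = 3

3


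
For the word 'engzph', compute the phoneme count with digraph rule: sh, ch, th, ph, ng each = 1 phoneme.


Parsing 'engzph' greedily, digraphs first:
  'e' -> vowel phoneme (phonemes so far: 1)
  'ng' -> digraph (1 consonant phoneme) (phonemes so far: 2)
  'z' -> consonant phoneme (phonemes so far: 3)
  'ph' -> digraph (1 consonant phoneme) (phonemes so far: 4)
Total phonemes: 4

4


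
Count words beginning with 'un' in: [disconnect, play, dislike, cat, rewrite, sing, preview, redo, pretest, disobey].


Checking each word for prefix 'un':
  'disconnect' -> no (count: 0)
  'play' -> no (count: 0)
  'dislike' -> no (count: 0)
  'cat' -> no (count: 0)
  'rewrite' -> no (count: 0)
  'sing' -> no (count: 0)
  'preview' -> no (count: 0)
  'redo' -> no (count: 0)
  'pretest' -> no (count: 0)
  'disobey' -> no (count: 0)
Total with prefix 'un': 0

0


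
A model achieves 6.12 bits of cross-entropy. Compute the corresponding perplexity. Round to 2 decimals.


Perplexity formula: PP = 2^H
H = 6.12
PP = 2^6.12
Decompose: 2^6.12 = 2^6 * 2^0.12
2^6 = 64, 2^0.12 ~ 1.0867349
PP ~ 64 * 1.0867349 = 69.5510336
Rounded to 2 decimals: 69.55

69.55


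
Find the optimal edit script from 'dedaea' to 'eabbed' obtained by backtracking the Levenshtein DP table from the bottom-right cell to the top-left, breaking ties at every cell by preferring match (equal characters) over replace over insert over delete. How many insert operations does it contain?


Edit distance = 5. Backtracking from cell (6, 6) with preference match > replace > insert > delete,
then listing the resulting alignment 'dedaea' -> 'eabbed' left to right:
  Step 1: replace d->e
  Step 2: replace e->a
  Step 3: replace d->b
  Step 4: replace a->b
  Step 5: keep 'e'
  Step 6: replace a->d
Total insertions: 0

0


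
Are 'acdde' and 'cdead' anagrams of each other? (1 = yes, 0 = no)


Sort characters of 'acdde': 'acdde'
Sort characters of 'cdead': 'acdde'
Sorted forms match -> they ARE anagrams
Result: 1

1


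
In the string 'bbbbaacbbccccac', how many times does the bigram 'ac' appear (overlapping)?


Scanning 'bbbbaacbbccccac' for bigram 'ac':
  Position 0: 'bb' -> no
  Position 1: 'bb' -> no
  Position 2: 'bb' -> no
  Position 3: 'ba' -> no
  Position 4: 'aa' -> no
  Position 5: 'ac' -> MATCH
  Position 6: 'cb' -> no
  Position 7: 'bb' -> no
  Position 8: 'bc' -> no
  Position 9: 'cc' -> no
  Position 10: 'cc' -> no
  Position 11: 'cc' -> no
  Position 12: 'ca' -> no
  Position 13: 'ac' -> MATCH
Total matches: 2

2


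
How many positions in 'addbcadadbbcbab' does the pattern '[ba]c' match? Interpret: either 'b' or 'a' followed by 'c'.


Pattern: [ba]c means either 'b' or 'a' followed by 'c'.
Scanning 'addbcadadbbcbab' position-by-position:
  Pos 0: window 'ad' -> no
  Pos 1: window 'dd' -> no
  Pos 2: window 'db' -> no
  Pos 3: window 'bc' -> MATCH
  Pos 4: window 'ca' -> no
  Pos 5: window 'ad' -> no
  Pos 6: window 'da' -> no
  Pos 7: window 'ad' -> no
  Pos 8: window 'db' -> no
  Pos 9: window 'bb' -> no
  Pos 10: window 'bc' -> MATCH
  Pos 11: window 'cb' -> no
  Pos 12: window 'ba' -> no
  Pos 13: window 'ab' -> no
  Pos 14: window 'b' -> no
Total matches: 2

2


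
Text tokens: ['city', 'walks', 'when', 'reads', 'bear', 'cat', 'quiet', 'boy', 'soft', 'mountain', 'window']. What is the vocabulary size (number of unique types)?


Listing all tokens and tracking unique types:
  Token 1: 'city' -> NEW (unique so far: 1)
  Token 2: 'walks' -> NEW (unique so far: 2)
  Token 3: 'when' -> NEW (unique so far: 3)
  Token 4: 'reads' -> NEW (unique so far: 4)
  Token 5: 'bear' -> NEW (unique so far: 5)
  Token 6: 'cat' -> NEW (unique so far: 6)
  Token 7: 'quiet' -> NEW (unique so far: 7)
  Token 8: 'boy' -> NEW (unique so far: 8)
  Token 9: 'soft' -> NEW (unique so far: 9)
  Token 10: 'mountain' -> NEW (unique so far: 10)
  Token 11: 'window' -> NEW (unique so far: 11)
Unique types: ('bear', 'boy', 'cat', 'city', 'mountain', 'quiet', 'reads', 'soft', 'walks', 'when', 'window')
Vocabulary size: 11

11


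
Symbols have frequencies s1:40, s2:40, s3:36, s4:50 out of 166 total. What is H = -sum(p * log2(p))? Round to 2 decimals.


Computing entropy H = -sum(p_i * log2(p_i)):
  s1: p = 40/166 = 0.2410, -p*log2(p) = 0.4947
  s2: p = 40/166 = 0.2410, -p*log2(p) = 0.4947
  s3: p = 36/166 = 0.2169, -p*log2(p) = 0.4782
  s4: p = 50/166 = 0.3012, -p*log2(p) = 0.5214
H = sum of terms = 1.9890
Rounded to 2 decimals: 1.99

1.99


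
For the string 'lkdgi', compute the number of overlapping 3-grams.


String 'lkdgi' has length L = 5.
Number of overlapping n-grams = L - n + 1
Substituting: 5 - 3 + 1 = 3

3


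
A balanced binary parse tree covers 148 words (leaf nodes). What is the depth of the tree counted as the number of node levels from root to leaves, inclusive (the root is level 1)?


In a balanced binary tree with n leaves the deepest leaf is ceil(log2(n)) edges below the root,
so counting node levels inclusive of root and leaves gives ceil(log2(n)) + 1 levels.
log2(148) = 7.2095
ceil(7.2095) = 8
levels = 8 + 1 = 9

9


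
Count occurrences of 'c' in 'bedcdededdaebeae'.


Scanning 'bedcdededdaebeae' for 'c':
  Position 3: 'c' -> MATCH (count: 1)
Total occurrences of 'c': 1

1


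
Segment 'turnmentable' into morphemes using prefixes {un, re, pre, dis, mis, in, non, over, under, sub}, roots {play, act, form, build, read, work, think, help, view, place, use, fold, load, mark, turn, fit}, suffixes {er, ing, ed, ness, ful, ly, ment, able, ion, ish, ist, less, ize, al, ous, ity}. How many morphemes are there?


Segmenting 'turnmentable' against the inventory:
  'turn' -> root (morpheme 1)
  'ment' -> suffix (morpheme 2)
  'able' -> suffix (morpheme 3)
Total morphemes: 3

3


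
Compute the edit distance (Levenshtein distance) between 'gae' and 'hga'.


Building DP table for s1='gae' (len 3) and s2='hga' (len 3):
       h  g  a
    0  1  2  3
  g 1  1  1  2
  a 2  2  2  1
  e 3  3  3  2
Edit distance = dp[3][3] = 2

2


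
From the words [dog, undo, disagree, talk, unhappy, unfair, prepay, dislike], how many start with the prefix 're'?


Checking each word for prefix 're':
  'dog' -> no (count: 0)
  'undo' -> no (count: 0)
  'disagree' -> no (count: 0)
  'talk' -> no (count: 0)
  'unhappy' -> no (count: 0)
  'unfair' -> no (count: 0)
  'prepay' -> no (count: 0)
  'dislike' -> no (count: 0)
Total with prefix 're': 0

0


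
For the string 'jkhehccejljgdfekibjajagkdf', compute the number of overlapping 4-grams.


String 'jkhehccejljgdfekibjajagkdf' has length L = 26.
Number of overlapping n-grams = L - n + 1
Substituting: 26 - 4 + 1 = 23

23


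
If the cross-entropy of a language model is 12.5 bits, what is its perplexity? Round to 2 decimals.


Perplexity formula: PP = 2^H
H = 12.5
PP = 2^12.5
Decompose: 2^12.5 = 2^12 * 2^0.5 = 2^12 * sqrt(2)
2^12 = 4096, sqrt(2) ~ 1.4142136
PP ~ 4096 * 1.4142136 = 5792.6189056
Rounded to 2 decimals: 5792.62

5792.62


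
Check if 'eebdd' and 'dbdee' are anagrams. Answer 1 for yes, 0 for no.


Sort characters of 'eebdd': 'bddee'
Sort characters of 'dbdee': 'bddee'
Sorted forms match -> they ARE anagrams
Result: 1

1


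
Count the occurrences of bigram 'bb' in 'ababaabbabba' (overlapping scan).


Scanning 'ababaabbabba' for bigram 'bb':
  Position 0: 'ab' -> no
  Position 1: 'ba' -> no
  Position 2: 'ab' -> no
  Position 3: 'ba' -> no
  Position 4: 'aa' -> no
  Position 5: 'ab' -> no
  Position 6: 'bb' -> MATCH
  Position 7: 'ba' -> no
  Position 8: 'ab' -> no
  Position 9: 'bb' -> MATCH
  Position 10: 'ba' -> no
Total matches: 2

2


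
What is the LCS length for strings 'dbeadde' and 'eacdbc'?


DP table for LCS of 'dbeadde' and 'eacdbc':
       e  a  c  d  b  c
    0  0  0  0  0  0  0
  d 0  0  0  0  1  1  1
  b 0  0  0  0  1  2  2
  e 0  1  1  1  1  2  2
  a 0  1  2  2  2  2  2
  d 0  1  2  2  3  3  3
  d 0  1  2  2  3  3  3
  e 0  1  2  2  3  3  3
LCS: 'ead'
LCS length = 3

3


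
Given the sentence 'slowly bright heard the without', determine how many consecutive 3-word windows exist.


Word trigrams from [5] words:
  Trigram 1: (slowly bright heard)
  Trigram 2: (bright heard the)
  Trigram 3: (heard the without)
Total word trigrams: 5 - 2 = 3

3


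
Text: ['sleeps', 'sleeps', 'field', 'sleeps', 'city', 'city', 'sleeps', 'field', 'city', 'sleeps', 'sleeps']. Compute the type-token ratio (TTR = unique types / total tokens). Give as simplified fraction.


Tokens: 11
Unique types: ('city', 'field', 'sleeps') = 3
TTR = 3/11
Already in lowest terms.

3/11


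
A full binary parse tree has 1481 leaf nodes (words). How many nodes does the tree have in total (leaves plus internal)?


Leaf nodes (terminals): 1481
Internal nodes = n - 1 = 1481 - 1 = 1480
Total = leaves + internal = 1481 + 1480 = 2961

2961


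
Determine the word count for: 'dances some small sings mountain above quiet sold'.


Counting words by splitting on spaces:
  Word 1: 'dances'
  Word 2: 'some'
  Word 3: 'small'
  Word 4: 'sings'
  Word 5: 'mountain'
  Word 6: 'above'
  Word 7: 'quiet'
  Word 8: 'sold'
Total words: 8

8


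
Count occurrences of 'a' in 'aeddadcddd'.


Scanning 'aeddadcddd' for 'a':
  Position 0: 'a' -> MATCH (count: 1)
  Position 4: 'a' -> MATCH (count: 2)
Total occurrences of 'a': 2

2


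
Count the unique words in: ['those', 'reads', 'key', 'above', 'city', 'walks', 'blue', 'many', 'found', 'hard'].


Listing all tokens and tracking unique types:
  Token 1: 'those' -> NEW (unique so far: 1)
  Token 2: 'reads' -> NEW (unique so far: 2)
  Token 3: 'key' -> NEW (unique so far: 3)
  Token 4: 'above' -> NEW (unique so far: 4)
  Token 5: 'city' -> NEW (unique so far: 5)
  Token 6: 'walks' -> NEW (unique so far: 6)
  Token 7: 'blue' -> NEW (unique so far: 7)
  Token 8: 'many' -> NEW (unique so far: 8)
  Token 9: 'found' -> NEW (unique so far: 9)
  Token 10: 'hard' -> NEW (unique so far: 10)
Unique types: ('above', 'blue', 'city', 'found', 'hard', 'key', 'many', 'reads', 'those', 'walks')
Vocabulary size: 10

10


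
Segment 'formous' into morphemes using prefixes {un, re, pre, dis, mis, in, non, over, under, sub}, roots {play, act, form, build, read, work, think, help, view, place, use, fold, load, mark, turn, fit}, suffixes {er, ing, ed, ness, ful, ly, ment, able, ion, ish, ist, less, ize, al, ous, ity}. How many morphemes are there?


Segmenting 'formous' against the inventory:
  'form' -> root (morpheme 1)
  'ous' -> suffix (morpheme 2)
Total morphemes: 2

2


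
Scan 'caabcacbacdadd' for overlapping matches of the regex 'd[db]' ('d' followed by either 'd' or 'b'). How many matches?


Pattern: d[db] means 'd' followed by either 'd' or 'b'.
Scanning 'caabcacbacdadd' position-by-position:
  Pos 0: window 'ca' -> no
  Pos 1: window 'aa' -> no
  Pos 2: window 'ab' -> no
  Pos 3: window 'bc' -> no
  Pos 4: window 'ca' -> no
  Pos 5: window 'ac' -> no
  Pos 6: window 'cb' -> no
  Pos 7: window 'ba' -> no
  Pos 8: window 'ac' -> no
  Pos 9: window 'cd' -> no
  Pos 10: window 'da' -> no
  Pos 11: window 'ad' -> no
  Pos 12: window 'dd' -> MATCH
  Pos 13: window 'd' -> no
Total matches: 1

1


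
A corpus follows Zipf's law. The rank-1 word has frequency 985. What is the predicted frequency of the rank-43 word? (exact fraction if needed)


Zipf's law: freq(rank) = f1 / rank
f1 = 985, rank = 43
freq = 985 / 43
GCD(985, 43) = 1
Simplified: 985/43

985/43


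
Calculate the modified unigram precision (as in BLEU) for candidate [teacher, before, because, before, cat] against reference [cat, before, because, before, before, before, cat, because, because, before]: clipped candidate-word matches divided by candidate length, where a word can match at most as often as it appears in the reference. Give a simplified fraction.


Reference word counts: {'because': 3, 'before': 5, 'cat': 2}
Checking each candidate word (with clipping):
  'teacher' -> not in reference -> no match (matches: 0)
  'before' -> in reference (ref count 5, used 1/5) -> match (matches: 1)
  'because' -> in reference (ref count 3, used 1/3) -> match (matches: 2)
  'before' -> in reference (ref count 5, used 2/5) -> match (matches: 3)
  'cat' -> in reference (ref count 2, used 1/2) -> match (matches: 4)
Clipped matches: 4, Candidate length: 5
Precision = 4/5

4/5


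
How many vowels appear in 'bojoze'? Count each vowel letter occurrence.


Scanning each character of 'bojoze':
  Position 1: 'b' -> consonant (running count: 0)
  Position 2: 'o' -> vowel (running count: 1)
  Position 3: 'j' -> consonant (running count: 1)
  Position 4: 'o' -> vowel (running count: 2)
  Position 5: 'z' -> consonant (running count: 2)
  Position 6: 'e' -> vowel (running count: 3)
Total vowels: 3

3


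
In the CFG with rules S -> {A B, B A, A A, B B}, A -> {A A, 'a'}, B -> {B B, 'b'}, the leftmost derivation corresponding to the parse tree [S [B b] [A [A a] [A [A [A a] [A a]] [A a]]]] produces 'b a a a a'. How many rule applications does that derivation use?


Every bracketed nonterminal node [X ...] in the tree is produced by exactly one rule application.
Reading the tree off as a leftmost derivation:
  Step 1: S  =>  B A   (applied S -> B A)
  Step 2: B A  =>  b A   (applied B -> b)
  Step 3: b A  =>  b A A   (applied A -> A A)
  Step 4: b A A  =>  b a A   (applied A -> a)
  Step 5: b a A  =>  b a A A   (applied A -> A A)
  Step 6: b a A A  =>  b a A A A   (applied A -> A A)
  Step 7: b a A A A  =>  b a a A A   (applied A -> a)
  Step 8: b a a A A  =>  b a a a A   (applied A -> a)
  Step 9: b a a a A  =>  b a a a a   (applied A -> a)
Final yield: b a a a a
Total rewrite steps: 9

9


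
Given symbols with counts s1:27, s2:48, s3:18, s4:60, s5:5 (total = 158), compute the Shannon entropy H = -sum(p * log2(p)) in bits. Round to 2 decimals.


Computing entropy H = -sum(p_i * log2(p_i)):
  s1: p = 27/158 = 0.1709, -p*log2(p) = 0.4356
  s2: p = 48/158 = 0.3038, -p*log2(p) = 0.5222
  s3: p = 18/158 = 0.1139, -p*log2(p) = 0.3570
  s4: p = 60/158 = 0.3797, -p*log2(p) = 0.5305
  s5: p = 5/158 = 0.0316, -p*log2(p) = 0.1577
H = sum of terms = 2.0030
Rounded to 2 decimals: 2.00

2.00


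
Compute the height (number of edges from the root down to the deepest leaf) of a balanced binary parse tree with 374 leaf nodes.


In a balanced binary tree with n leaves the deepest leaf is ceil(log2(n)) edges below the root.
log2(374) = 8.5469
ceil(8.5469) = 9
height (edges) = 9

9


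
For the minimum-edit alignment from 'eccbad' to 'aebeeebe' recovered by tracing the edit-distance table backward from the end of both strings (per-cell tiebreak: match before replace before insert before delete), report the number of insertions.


Edit distance = 7. Backtracking from cell (6, 8) with preference match > replace > insert > delete,
then listing the resulting alignment 'eccbad' -> 'aebeeebe' left to right:
  Step 1: insert 'a' [insertion #1]
  Step 2: keep 'e'
  Step 3: insert 'b' [insertion #2]
  Step 4: replace c->e
  Step 5: replace c->e
  Step 6: replace b->e
  Step 7: replace a->b
  Step 8: replace d->e
Total insertions: 2

2


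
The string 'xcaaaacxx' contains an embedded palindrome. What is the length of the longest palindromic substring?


Scanning 'xcaaaacxx' for palindromic substrings.
Substring at positions 0-7: 'xcaaaacx'.
Check: reverse('xcaaaacx') = 'xcaaaacx' -> palindrome confirmed.
Neighbouring characters ('-' / 'x') break symmetry, so it cannot extend further.
No longer palindromic substring exists; longest length = 8

8


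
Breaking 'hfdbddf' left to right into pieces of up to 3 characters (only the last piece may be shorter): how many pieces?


'hfdbddf' has 7 characters.
Chunking with max size 3:
  Chunk 1: 'hfd' (positions 0-2)
  Chunk 2: 'bdd' (positions 3-5)
  Chunk 3: 'f' (positions 6-6)
Total chunks: ceil(7 / 3) = 3

3


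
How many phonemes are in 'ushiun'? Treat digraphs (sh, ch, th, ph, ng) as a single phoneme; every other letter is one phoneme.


Parsing 'ushiun' greedily, digraphs first:
  'u' -> vowel phoneme (phonemes so far: 1)
  'sh' -> digraph (1 consonant phoneme) (phonemes so far: 2)
  'i' -> vowel phoneme (phonemes so far: 3)
  'u' -> vowel phoneme (phonemes so far: 4)
  'n' -> consonant phoneme (phonemes so far: 5)
Total phonemes: 5

5


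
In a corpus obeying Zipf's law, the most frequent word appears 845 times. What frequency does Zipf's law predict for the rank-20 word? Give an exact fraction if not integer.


Zipf's law: freq(rank) = f1 / rank
f1 = 845, rank = 20
freq = 845 / 20
GCD(845, 20) = 5
Simplified: 169/4

169/4


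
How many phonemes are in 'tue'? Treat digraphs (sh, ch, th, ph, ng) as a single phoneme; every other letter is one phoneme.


Parsing 'tue' greedily, digraphs first:
  't' -> consonant phoneme (phonemes so far: 1)
  'u' -> vowel phoneme (phonemes so far: 2)
  'e' -> vowel phoneme (phonemes so far: 3)
Total phonemes: 3

3


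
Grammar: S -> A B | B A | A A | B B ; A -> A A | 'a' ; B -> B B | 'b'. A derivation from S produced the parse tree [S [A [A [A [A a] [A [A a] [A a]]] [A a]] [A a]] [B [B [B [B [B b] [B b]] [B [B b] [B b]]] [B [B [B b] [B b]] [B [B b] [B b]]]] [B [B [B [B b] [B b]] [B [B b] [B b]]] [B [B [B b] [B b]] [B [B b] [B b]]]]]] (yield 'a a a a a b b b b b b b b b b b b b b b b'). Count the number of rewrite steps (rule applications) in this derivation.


Every bracketed nonterminal node [X ...] in the tree is produced by exactly one rule application.
Reading the tree off as a leftmost derivation:
  Step 1: S  =>  A B   (applied S -> A B)
  Step 2: A B  =>  A A B   (applied A -> A A)
  Step 3: A A B  =>  A A A B   (applied A -> A A)
  Step 4: A A A B  =>  A A A A B   (applied A -> A A)
  Step 5: A A A A B  =>  a A A A B   (applied A -> a)
  Step 6: a A A A B  =>  a A A A A B   (applied A -> A A)
  Step 7: a A A A A B  =>  a a A A A B   (applied A -> a)
  Step 8: a a A A A B  =>  a a a A A B   (applied A -> a)
  Step 9: a a a A A B  =>  a a a a A B   (applied A -> a)
  Step 10: a a a a A B  =>  a a a a a B   (applied A -> a)
  Step 11: a a a a a B  =>  a a a a a B B   (applied B -> B B)
  Step 12: a a a a a B B  =>  a a a a a B B B   (applied B -> B B)
  Step 13: a a a a a B B B  =>  a a a a a B B B B   (applied B -> B B)
  Step 14: a a a a a B B B B  =>  a a a a a B B B B B   (applied B -> B B)
  Step 15: a a a a a B B B B B  =>  a a a a a b B B B B   (applied B -> b)
  Step 16: a a a a a b B B B B  =>  a a a a a b b B B B   (applied B -> b)
  Step 17: a a a a a b b B B B  =>  a a a a a b b B B B B   (applied B -> B B)
  Step 18: a a a a a b b B B B B  =>  a a a a a b b b B B B   (applied B -> b)
  Step 19: a a a a a b b b B B B  =>  a a a a a b b b b B B   (applied B -> b)
  Step 20: a a a a a b b b b B B  =>  a a a a a b b b b B B B   (applied B -> B B)
  Step 21: a a a a a b b b b B B B  =>  a a a a a b b b b B B B B   (applied B -> B B)
  Step 22: a a a a a b b b b B B B B  =>  a a a a a b b b b b B B B   (applied B -> b)
  Step 23: a a a a a b b b b b B B B  =>  a a a a a b b b b b b B B   (applied B -> b)
  Step 24: a a a a a b b b b b b B B  =>  a a a a a b b b b b b B B B   (applied B -> B B)
  Step 25: a a a a a b b b b b b B B B  =>  a a a a a b b b b b b b B B   (applied B -> b)
  Step 26: a a a a a b b b b b b b B B  =>  a a a a a b b b b b b b b B   (applied B -> b)
  Step 27: a a a a a b b b b b b b b B  =>  a a a a a b b b b b b b b B B   (applied B -> B B)
  Step 28: a a a a a b b b b b b b b B B  =>  a a a a a b b b b b b b b B B B   (applied B -> B B)
  Step 29: a a a a a b b b b b b b b B B B  =>  a a a a a b b b b b b b b B B B B   (applied B -> B B)
  Step 30: a a a a a b b b b b b b b B B B B  =>  a a a a a b b b b b b b b b B B B   (applied B -> b)
  Step 31: a a a a a b b b b b b b b b B B B  =>  a a a a a b b b b b b b b b b B B   (applied B -> b)
  Step 32: a a a a a b b b b b b b b b b B B  =>  a a a a a b b b b b b b b b b B B B   (applied B -> B B)
  Step 33: a a a a a b b b b b b b b b b B B B  =>  a a a a a b b b b b b b b b b b B B   (applied B -> b)
  Step 34: a a a a a b b b b b b b b b b b B B  =>  a a a a a b b b b b b b b b b b b B   (applied B -> b)
  Step 35: a a a a a b b b b b b b b b b b b B  =>  a a a a a b b b b b b b b b b b b B B   (applied B -> B B)
  Step 36: a a a a a b b b b b b b b b b b b B B  =>  a a a a a b b b b b b b b b b b b B B B   (applied B -> B B)
  Step 37: a a a a a b b b b b b b b b b b b B B B  =>  a a a a a b b b b b b b b b b b b b B B   (applied B -> b)
  Step 38: a a a a a b b b b b b b b b b b b b B B  =>  a a a a a b b b b b b b b b b b b b b B   (applied B -> b)
  Step 39: a a a a a b b b b b b b b b b b b b b B  =>  a a a a a b b b b b b b b b b b b b b B B   (applied B -> B B)
  Step 40: a a a a a b b b b b b b b b b b b b b B B  =>  a a a a a b b b b b b b b b b b b b b b B   (applied B -> b)
  Step 41: a a a a a b b b b b b b b b b b b b b b B  =>  a a a a a b b b b b b b b b b b b b b b b   (applied B -> b)
Final yield: a a a a a b b b b b b b b b b b b b b b b
Total rewrite steps: 41

41


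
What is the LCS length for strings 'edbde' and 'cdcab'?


DP table for LCS of 'edbde' and 'cdcab':
       c  d  c  a  b
    0  0  0  0  0  0
  e 0  0  0  0  0  0
  d 0  0  1  1  1  1
  b 0  0  1  1  1  2
  d 0  0  1  1  1  2
  e 0  0  1  1  1  2
LCS: 'db'
LCS length = 2

2


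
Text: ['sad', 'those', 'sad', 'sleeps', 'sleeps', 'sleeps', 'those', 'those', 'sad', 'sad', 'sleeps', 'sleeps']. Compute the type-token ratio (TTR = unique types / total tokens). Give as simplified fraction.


Tokens: 12
Unique types: ('sad', 'sleeps', 'those') = 3
TTR = 3/12
Simplify: divide both by 3 -> 1/4
TTR = 1/4

1/4


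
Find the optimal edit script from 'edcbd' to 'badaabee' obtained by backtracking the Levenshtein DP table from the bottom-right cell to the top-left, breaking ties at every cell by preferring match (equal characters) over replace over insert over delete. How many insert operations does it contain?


Edit distance = 6. Backtracking from cell (5, 8) with preference match > replace > insert > delete,
then listing the resulting alignment 'edcbd' -> 'badaabee' left to right:
  Step 1: insert 'b' [insertion #1]
  Step 2: replace e->a
  Step 3: keep 'd'
  Step 4: insert 'a' [insertion #2]
  Step 5: replace c->a
  Step 6: keep 'b'
  Step 7: insert 'e' [insertion #3]
  Step 8: replace d->e
Total insertions: 3

3


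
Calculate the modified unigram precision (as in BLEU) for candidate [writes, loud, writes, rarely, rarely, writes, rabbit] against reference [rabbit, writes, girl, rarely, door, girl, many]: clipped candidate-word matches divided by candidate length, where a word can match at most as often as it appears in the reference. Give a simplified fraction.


Reference word counts: {'door': 1, 'girl': 2, 'many': 1, 'rabbit': 1, 'rarely': 1, 'writes': 1}
Checking each candidate word (with clipping):
  'writes' -> in reference (ref count 1, used 1/1) -> match (matches: 1)
  'loud' -> not in reference -> no match (matches: 1)
  'writes' -> ref count 1 already used up (1/1) -> clipped, no match (matches: 1)
  'rarely' -> in reference (ref count 1, used 1/1) -> match (matches: 2)
  'rarely' -> ref count 1 already used up (1/1) -> clipped, no match (matches: 2)
  'writes' -> ref count 1 already used up (1/1) -> clipped, no match (matches: 2)
  'rabbit' -> in reference (ref count 1, used 1/1) -> match (matches: 3)
Clipped matches: 3, Candidate length: 7
Precision = 3/7

3/7


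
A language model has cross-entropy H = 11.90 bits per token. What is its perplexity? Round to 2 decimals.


Perplexity formula: PP = 2^H
H = 11.90
PP = 2^11.90
Decompose: 2^11.90 = 2^11 * 2^0.90
2^11 = 2048, 2^0.90 ~ 1.8660660
PP ~ 2048 * 1.8660660 = 3821.7031680
Rounded to 2 decimals: 3821.70

3821.70
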